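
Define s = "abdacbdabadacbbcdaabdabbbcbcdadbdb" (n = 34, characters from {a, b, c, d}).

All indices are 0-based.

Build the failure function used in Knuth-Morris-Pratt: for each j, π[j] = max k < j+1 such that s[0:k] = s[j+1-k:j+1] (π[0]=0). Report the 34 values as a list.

[0, 0, 0, 1, 0, 0, 0, 1, 2, 1, 0, 1, 0, 0, 0, 0, 0, 1, 1, 2, 3, 4, 2, 0, 0, 0, 0, 0, 0, 1, 0, 0, 0, 0]

π[0] = 0
j=1 s[j]='b': π[1]=0 (border '')
j=2 s[j]='d': π[2]=0 (border '')
j=3 s[j]='a': π[3]=1 (border 'a')
j=4 s[j]='c': k: 1→0; π[4]=0 (border '')
j=5 s[j]='b': π[5]=0 (border '')
j=6 s[j]='d': π[6]=0 (border '')
j=7 s[j]='a': π[7]=1 (border 'a')
j=8 s[j]='b': π[8]=2 (border 'ab')
j=9 s[j]='a': k: 2→0; π[9]=1 (border 'a')
j=10 s[j]='d': k: 1→0; π[10]=0 (border '')
j=11 s[j]='a': π[11]=1 (border 'a')
j=12 s[j]='c': k: 1→0; π[12]=0 (border '')
j=13 s[j]='b': π[13]=0 (border '')
j=14 s[j]='b': π[14]=0 (border '')
j=15 s[j]='c': π[15]=0 (border '')
j=16 s[j]='d': π[16]=0 (border '')
j=17 s[j]='a': π[17]=1 (border 'a')
j=18 s[j]='a': k: 1→0; π[18]=1 (border 'a')
j=19 s[j]='b': π[19]=2 (border 'ab')
j=20 s[j]='d': π[20]=3 (border 'abd')
j=21 s[j]='a': π[21]=4 (border 'abda')
j=22 s[j]='b': k: 4→1; π[22]=2 (border 'ab')
j=23 s[j]='b': k: 2→0; π[23]=0 (border '')
j=24 s[j]='b': π[24]=0 (border '')
j=25 s[j]='c': π[25]=0 (border '')
j=26 s[j]='b': π[26]=0 (border '')
j=27 s[j]='c': π[27]=0 (border '')
j=28 s[j]='d': π[28]=0 (border '')
j=29 s[j]='a': π[29]=1 (border 'a')
j=30 s[j]='d': k: 1→0; π[30]=0 (border '')
j=31 s[j]='b': π[31]=0 (border '')
j=32 s[j]='d': π[32]=0 (border '')
j=33 s[j]='b': π[33]=0 (border '')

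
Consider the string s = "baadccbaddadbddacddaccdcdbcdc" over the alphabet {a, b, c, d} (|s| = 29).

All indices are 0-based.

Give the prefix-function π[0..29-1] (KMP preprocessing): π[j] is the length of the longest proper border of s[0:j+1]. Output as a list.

[0, 0, 0, 0, 0, 0, 1, 2, 0, 0, 0, 0, 1, 0, 0, 0, 0, 0, 0, 0, 0, 0, 0, 0, 0, 1, 0, 0, 0]

π[0] = 0
j=1 s[j]='a': π[1]=0 (border '')
j=2 s[j]='a': π[2]=0 (border '')
j=3 s[j]='d': π[3]=0 (border '')
j=4 s[j]='c': π[4]=0 (border '')
j=5 s[j]='c': π[5]=0 (border '')
j=6 s[j]='b': π[6]=1 (border 'b')
j=7 s[j]='a': π[7]=2 (border 'ba')
j=8 s[j]='d': k: 2→0; π[8]=0 (border '')
j=9 s[j]='d': π[9]=0 (border '')
j=10 s[j]='a': π[10]=0 (border '')
j=11 s[j]='d': π[11]=0 (border '')
j=12 s[j]='b': π[12]=1 (border 'b')
j=13 s[j]='d': k: 1→0; π[13]=0 (border '')
j=14 s[j]='d': π[14]=0 (border '')
j=15 s[j]='a': π[15]=0 (border '')
j=16 s[j]='c': π[16]=0 (border '')
j=17 s[j]='d': π[17]=0 (border '')
j=18 s[j]='d': π[18]=0 (border '')
j=19 s[j]='a': π[19]=0 (border '')
j=20 s[j]='c': π[20]=0 (border '')
j=21 s[j]='c': π[21]=0 (border '')
j=22 s[j]='d': π[22]=0 (border '')
j=23 s[j]='c': π[23]=0 (border '')
j=24 s[j]='d': π[24]=0 (border '')
j=25 s[j]='b': π[25]=1 (border 'b')
j=26 s[j]='c': k: 1→0; π[26]=0 (border '')
j=27 s[j]='d': π[27]=0 (border '')
j=28 s[j]='c': π[28]=0 (border '')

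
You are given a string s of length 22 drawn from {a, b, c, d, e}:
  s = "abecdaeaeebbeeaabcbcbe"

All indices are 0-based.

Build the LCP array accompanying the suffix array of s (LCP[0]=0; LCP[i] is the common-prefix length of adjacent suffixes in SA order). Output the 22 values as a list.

[0, 1, 2, 1, 2, 0, 1, 3, 1, 2, 2, 0, 2, 1, 0, 0, 1, 2, 1, 1, 1, 2]

rank→(start, suffix):
  0 → (14, 'aabcbcbe')
  1 → (15, 'abcbcbe')
  2 → (0, 'abecdaeaeebbeeaabcbcbe')
  3 → (5, 'aeaeebbeeaabcbcbe')
  4 → (7, 'aeebbeeaabcbcbe')
  5 → (10, 'bbeeaabcbcbe')
  6 → (16, 'bcbcbe')
  7 → (18, 'bcbe')
  8 → (20, 'be')
  9 → (1, 'becdaeaeebbeeaabcbcbe')
  10 → (11, 'beeaabcbcbe')
  11 → (17, 'cbcbe')
  12 → (19, 'cbe')
  13 → (3, 'cdaeaeebbeeaabcbcbe')
  14 → (4, 'daeaeebbeeaabcbcbe')
  15 → (21, 'e')
  16 → (13, 'eaabcbcbe')
  17 → (6, 'eaeebbeeaabcbcbe')
  18 → (9, 'ebbeeaabcbcbe')
  19 → (2, 'ecdaeaeebbeeaabcbcbe')
  20 → (12, 'eeaabcbcbe')
  21 → (8, 'eebbeeaabcbcbe')

SA = [14, 15, 0, 5, 7, 10, 16, 18, 20, 1, 11, 17, 19, 3, 4, 21, 13, 6, 9, 2, 12, 8]
i: (SA[i-1],SA[i]) lcp shared
  1: (14,15) 1 'a'
  2: (15,0) 2 'ab'
  3: (0,5) 1 'a'
  4: (5,7) 2 'ae'
  5: (7,10) 0 ''
  6: (10,16) 1 'b'
  7: (16,18) 3 'bcb'
  8: (18,20) 1 'b'
  9: (20,1) 2 'be'
  10: (1,11) 2 'be'
  11: (11,17) 0 ''
  12: (17,19) 2 'cb'
  13: (19,3) 1 'c'
  14: (3,4) 0 ''
  15: (4,21) 0 ''
  16: (21,13) 1 'e'
  17: (13,6) 2 'ea'
  18: (6,9) 1 'e'
  19: (9,2) 1 'e'
  20: (2,12) 1 'e'
  21: (12,8) 2 'ee'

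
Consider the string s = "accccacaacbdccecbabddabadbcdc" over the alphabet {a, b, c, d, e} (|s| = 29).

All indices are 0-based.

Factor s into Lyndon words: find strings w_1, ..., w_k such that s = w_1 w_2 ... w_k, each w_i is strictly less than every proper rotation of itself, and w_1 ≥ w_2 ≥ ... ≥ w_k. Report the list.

emit factor 1: 'acccc' (i=0, period=5)
emit factor 2: 'ac' (i=5, period=2)
emit factor 3: 'aacbdccecbabddabadbcdc' (i=7, period=22)

["acccc", "ac", "aacbdccecbabddabadbcdc"]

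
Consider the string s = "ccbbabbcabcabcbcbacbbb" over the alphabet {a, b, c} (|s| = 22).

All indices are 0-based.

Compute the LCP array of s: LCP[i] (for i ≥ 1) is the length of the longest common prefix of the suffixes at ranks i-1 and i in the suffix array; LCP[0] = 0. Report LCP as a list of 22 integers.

[0, 2, 3, 1, 0, 1, 2, 1, 2, 2, 2, 1, 5, 2, 3, 0, 4, 1, 2, 3, 2, 1]

rank→(start, suffix):
  0 → (4, 'abbcabcabcbcbacbbb')
  1 → (8, 'abcabcbcbacbbb')
  2 → (11, 'abcbcbacbbb')
  3 → (17, 'acbbb')
  4 → (21, 'b')
  5 → (3, 'babbcabcabcbcbacbbb')
  6 → (16, 'bacbbb')
  7 → (20, 'bb')
  8 → (2, 'bbabbcabcabcbcbacbbb')
  9 → (19, 'bbb')
  10 → (5, 'bbcabcabcbcbacbbb')
  11 → (6, 'bcabcabcbcbacbbb')
  12 → (9, 'bcabcbcbacbbb')
  13 → (14, 'bcbacbbb')
  14 → (12, 'bcbcbacbbb')
  15 → (7, 'cabcabcbcbacbbb')
  16 → (10, 'cabcbcbacbbb')
  17 → (15, 'cbacbbb')
  18 → (1, 'cbbabbcabcabcbcbacbbb')
  19 → (18, 'cbbb')
  20 → (13, 'cbcbacbbb')
  21 → (0, 'ccbbabbcabcabcbcbacbbb')

SA = [4, 8, 11, 17, 21, 3, 16, 20, 2, 19, 5, 6, 9, 14, 12, 7, 10, 15, 1, 18, 13, 0]
rank  pair      lcp
   1  s[4:],s[8:]  2  'ab'
   2  s[8:],s[11:]  3  'abc'
   3  s[11:],s[17:]  1  'a'
   4  s[17:],s[21:]  0  ''
   5  s[21:],s[3:]  1  'b'
   6  s[3:],s[16:]  2  'ba'
   7  s[16:],s[20:]  1  'b'
   8  s[20:],s[2:]  2  'bb'
   9  s[2:],s[19:]  2  'bb'
  10  s[19:],s[5:]  2  'bb'
  11  s[5:],s[6:]  1  'b'
  12  s[6:],s[9:]  5  'bcabc'
  13  s[9:],s[14:]  2  'bc'
  14  s[14:],s[12:]  3  'bcb'
  15  s[12:],s[7:]  0  ''
  16  s[7:],s[10:]  4  'cabc'
  17  s[10:],s[15:]  1  'c'
  18  s[15:],s[1:]  2  'cb'
  19  s[1:],s[18:]  3  'cbb'
  20  s[18:],s[13:]  2  'cb'
  21  s[13:],s[0:]  1  'c'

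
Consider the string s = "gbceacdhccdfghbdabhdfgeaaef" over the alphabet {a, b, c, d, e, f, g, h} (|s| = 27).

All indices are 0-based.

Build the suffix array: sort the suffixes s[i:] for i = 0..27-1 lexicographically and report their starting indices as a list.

rank→(start, suffix):
  0 → (23, 'aaef')
  1 → (16, 'abhdfgeaaef')
  2 → (4, 'acdhccdfghbdabhdfgeaaef')
  3 → (24, 'aef')
  4 → (1, 'bceacdhccdfghbdabhdfgeaaef')
  5 → (14, 'bdabhdfgeaaef')
  6 → (17, 'bhdfgeaaef')
  7 → (8, 'ccdfghbdabhdfgeaaef')
  8 → (9, 'cdfghbdabhdfgeaaef')
  9 → (5, 'cdhccdfghbdabhdfgeaaef')
  10 → (2, 'ceacdhccdfghbdabhdfgeaaef')
  11 → (15, 'dabhdfgeaaef')
  12 → (19, 'dfgeaaef')
  13 → (10, 'dfghbdabhdfgeaaef')
  14 → (6, 'dhccdfghbdabhdfgeaaef')
  15 → (22, 'eaaef')
  16 → (3, 'eacdhccdfghbdabhdfgeaaef')
  17 → (25, 'ef')
  18 → (26, 'f')
  19 → (20, 'fgeaaef')
  20 → (11, 'fghbdabhdfgeaaef')
  21 → (0, 'gbceacdhccdfghbdabhdfgeaaef')
  22 → (21, 'geaaef')
  23 → (12, 'ghbdabhdfgeaaef')
  24 → (13, 'hbdabhdfgeaaef')
  25 → (7, 'hccdfghbdabhdfgeaaef')
  26 → (18, 'hdfgeaaef')

[23, 16, 4, 24, 1, 14, 17, 8, 9, 5, 2, 15, 19, 10, 6, 22, 3, 25, 26, 20, 11, 0, 21, 12, 13, 7, 18]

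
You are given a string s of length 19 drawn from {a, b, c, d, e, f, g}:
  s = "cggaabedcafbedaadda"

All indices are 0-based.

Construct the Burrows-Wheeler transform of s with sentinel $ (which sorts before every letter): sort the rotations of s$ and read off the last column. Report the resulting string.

adgdaacfad$deeabbagc

rank  rotation              last
    0  $cggaabedcafbedaadda  a
    1  a$cggaabedcafbedaadd  d
    2  aabedcafbedaadda$cgg  g
    3  aadda$cggaabedcafbed  d
    4  abedcafbedaadda$cgga  a
    5  adda$cggaabedcafbeda  a
    6  afbedaadda$cggaabedc  c
    7  bedaadda$cggaabedcaf  f
    8  bedcafbedaadda$cggaa  a
    9  cafbedaadda$cggaabed  d
   10  cggaabedcafbedaadda$  $
   11  da$cggaabedcafbedaad  d
   12  daadda$cggaabedcafbe  e
   13  dcafbedaadda$cggaabe  e
   14  dda$cggaabedcafbedaa  a
   15  edaadda$cggaabedcafb  b
   16  edcafbedaadda$cggaab  b
   17  fbedaadda$cggaabedca  a
   18  gaabedcafbedaadda$cg  g
   19  ggaabedcafbedaadda$c  c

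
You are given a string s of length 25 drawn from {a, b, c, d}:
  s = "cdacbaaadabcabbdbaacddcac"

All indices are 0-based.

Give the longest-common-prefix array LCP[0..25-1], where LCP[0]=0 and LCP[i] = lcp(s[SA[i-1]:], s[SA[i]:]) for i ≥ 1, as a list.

[0, 2, 2, 1, 2, 1, 2, 2, 1, 0, 3, 1, 1, 1, 0, 1, 2, 1, 1, 2, 0, 2, 1, 1, 1]

rank→(start, suffix):
  0 → (5, 'aaadabcabbdbaacddcac')
  1 → (17, 'aacddcac')
  2 → (6, 'aadabcabbdbaacddcac')
  3 → (12, 'abbdbaacddcac')
  4 → (9, 'abcabbdbaacddcac')
  5 → (23, 'ac')
  6 → (2, 'acbaaadabcabbdbaacddcac')
  7 → (18, 'acddcac')
  8 → (7, 'adabcabbdbaacddcac')
  9 → (4, 'baaadabcabbdbaacddcac')
  10 → (16, 'baacddcac')
  11 → (13, 'bbdbaacddcac')
  12 → (10, 'bcabbdbaacddcac')
  13 → (14, 'bdbaacddcac')
  14 → (24, 'c')
  15 → (11, 'cabbdbaacddcac')
  16 → (22, 'cac')
  17 → (3, 'cbaaadabcabbdbaacddcac')
  18 → (0, 'cdacbaaadabcabbdbaacddcac')
  19 → (19, 'cddcac')
  20 → (8, 'dabcabbdbaacddcac')
  21 → (1, 'dacbaaadabcabbdbaacddcac')
  22 → (15, 'dbaacddcac')
  23 → (21, 'dcac')
  24 → (20, 'ddcac')

SA = [5, 17, 6, 12, 9, 23, 2, 18, 7, 4, 16, 13, 10, 14, 24, 11, 22, 3, 0, 19, 8, 1, 15, 21, 20]
rank  pair      lcp
   1  s[5:],s[17:]  2  'aa'
   2  s[17:],s[6:]  2  'aa'
   3  s[6:],s[12:]  1  'a'
   4  s[12:],s[9:]  2  'ab'
   5  s[9:],s[23:]  1  'a'
   6  s[23:],s[2:]  2  'ac'
   7  s[2:],s[18:]  2  'ac'
   8  s[18:],s[7:]  1  'a'
   9  s[7:],s[4:]  0  ''
  10  s[4:],s[16:]  3  'baa'
  11  s[16:],s[13:]  1  'b'
  12  s[13:],s[10:]  1  'b'
  13  s[10:],s[14:]  1  'b'
  14  s[14:],s[24:]  0  ''
  15  s[24:],s[11:]  1  'c'
  16  s[11:],s[22:]  2  'ca'
  17  s[22:],s[3:]  1  'c'
  18  s[3:],s[0:]  1  'c'
  19  s[0:],s[19:]  2  'cd'
  20  s[19:],s[8:]  0  ''
  21  s[8:],s[1:]  2  'da'
  22  s[1:],s[15:]  1  'd'
  23  s[15:],s[21:]  1  'd'
  24  s[21:],s[20:]  1  'd'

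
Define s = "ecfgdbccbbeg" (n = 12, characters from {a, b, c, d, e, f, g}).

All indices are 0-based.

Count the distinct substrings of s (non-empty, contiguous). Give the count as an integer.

72

rank | idx | suffix
   0 |   8 | bbeg
   1 |   5 | bccbbeg
   2 |   9 | beg
   3 |   7 | cbbeg
   4 |   6 | ccbbeg
   5 |   1 | cfgdbccbbeg
   6 |   4 | dbccbbeg
   7 |   0 | ecfgdbccbbeg
   8 |  10 | eg
   9 |   2 | fgdbccbbeg
  10 |  11 | g
  11 |   3 | gdbccbbeg

SA = [8, 5, 9, 7, 6, 1, 4, 0, 10, 2, 11, 3]
[i] adj suffixes → lcp
  [1] 8/5 → 1 ('b')
  [2] 5/9 → 1 ('b')
  [3] 9/7 → 0 ('')
  [4] 7/6 → 1 ('c')
  [5] 6/1 → 1 ('c')
  [6] 1/4 → 0 ('')
  [7] 4/0 → 0 ('')
  [8] 0/10 → 1 ('e')
  [9] 10/2 → 0 ('')
  [10] 2/11 → 0 ('')
  [11] 11/3 → 1 ('g')

n(n+1)/2 = 12·13/2 = 78
Σ LCP = 0 + 1 + 1 + 0 + 1 + 1 + 0 + 0 + 1 + 0 + 0 + 1 = 6
distinct = 78 − 6 = 72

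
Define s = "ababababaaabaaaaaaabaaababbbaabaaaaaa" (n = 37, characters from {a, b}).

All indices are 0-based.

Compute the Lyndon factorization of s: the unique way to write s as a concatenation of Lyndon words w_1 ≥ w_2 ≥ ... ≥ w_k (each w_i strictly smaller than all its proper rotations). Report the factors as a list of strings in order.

["ab", "ab", "ab", "ab", "aaab", "aaaaaaabaaababbbaab", "a", "a", "a", "a", "a", "a"]

emit factor 1: 'ab' (i=0, period=2)
emit factor 2: 'ab' (i=2, period=2)
emit factor 3: 'ab' (i=4, period=2)
emit factor 4: 'ab' (i=6, period=2)
emit factor 5: 'aaab' (i=8, period=4)
emit factor 6: 'aaaaaaabaaababbbaab' (i=12, period=19)
emit factor 7: 'a' (i=31, period=1)
emit factor 8: 'a' (i=32, period=1)
emit factor 9: 'a' (i=33, period=1)
emit factor 10: 'a' (i=34, period=1)
emit factor 11: 'a' (i=35, period=1)
emit factor 12: 'a' (i=36, period=1)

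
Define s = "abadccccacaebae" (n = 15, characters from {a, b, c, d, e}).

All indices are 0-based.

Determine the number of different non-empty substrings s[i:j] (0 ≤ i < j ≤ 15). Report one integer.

104

rank→(start, suffix):
  0 → (0, 'abadccccacaebae')
  1 → (8, 'acaebae')
  2 → (2, 'adccccacaebae')
  3 → (13, 'ae')
  4 → (10, 'aebae')
  5 → (1, 'badccccacaebae')
  6 → (12, 'bae')
  7 → (7, 'cacaebae')
  8 → (9, 'caebae')
  9 → (6, 'ccacaebae')
  10 → (5, 'cccacaebae')
  11 → (4, 'ccccacaebae')
  12 → (3, 'dccccacaebae')
  13 → (14, 'e')
  14 → (11, 'ebae')

SA = [0, 8, 2, 13, 10, 1, 12, 7, 9, 6, 5, 4, 3, 14, 11]
i: (SA[i-1],SA[i]) lcp shared
  1: (0,8) 1 'a'
  2: (8,2) 1 'a'
  3: (2,13) 1 'a'
  4: (13,10) 2 'ae'
  5: (10,1) 0 ''
  6: (1,12) 2 'ba'
  7: (12,7) 0 ''
  8: (7,9) 2 'ca'
  9: (9,6) 1 'c'
  10: (6,5) 2 'cc'
  11: (5,4) 3 'ccc'
  12: (4,3) 0 ''
  13: (3,14) 0 ''
  14: (14,11) 1 'e'

n(n+1)/2 = 15·16/2 = 120
Σ LCP = 0 + 1 + 1 + 1 + 2 + 0 + 2 + 0 + 2 + 1 + 2 + 3 + 0 + 0 + 1 = 16
distinct = 120 − 16 = 104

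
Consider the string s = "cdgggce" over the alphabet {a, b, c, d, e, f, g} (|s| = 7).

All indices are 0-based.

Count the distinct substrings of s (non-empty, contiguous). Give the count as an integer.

24

sorted suffixes:
  #0 SA[0]=0  'cdgggce'
  #1 SA[1]=5  'ce'
  #2 SA[2]=1  'dgggce'
  #3 SA[3]=6  'e'
  #4 SA[4]=4  'gce'
  #5 SA[5]=3  'ggce'
  #6 SA[6]=2  'gggce'

SA = [0, 5, 1, 6, 4, 3, 2]
i: (SA[i-1],SA[i]) lcp shared
  1: (0,5) 1 'c'
  2: (5,1) 0 ''
  3: (1,6) 0 ''
  4: (6,4) 0 ''
  5: (4,3) 1 'g'
  6: (3,2) 2 'gg'

n(n+1)/2 = 7·8/2 = 28
Σ LCP = 0 + 1 + 0 + 0 + 0 + 1 + 2 = 4
distinct = 28 − 4 = 24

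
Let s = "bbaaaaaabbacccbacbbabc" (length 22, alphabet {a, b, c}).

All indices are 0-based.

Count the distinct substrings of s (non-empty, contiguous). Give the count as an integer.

sorted suffixes:
  #0 SA[0]=2  'aaaaaabbacccbacbbabc'
  #1 SA[1]=3  'aaaaabbacccbacbbabc'
  #2 SA[2]=4  'aaaabbacccbacbbabc'
  #3 SA[3]=5  'aaabbacccbacbbabc'
  #4 SA[4]=6  'aabbacccbacbbabc'
  #5 SA[5]=7  'abbacccbacbbabc'
  #6 SA[6]=19  'abc'
  #7 SA[7]=15  'acbbabc'
  #8 SA[8]=10  'acccbacbbabc'
  #9 SA[9]=1  'baaaaaabbacccbacbbabc'
  #10 SA[10]=18  'babc'
  #11 SA[11]=14  'bacbbabc'
  #12 SA[12]=9  'bacccbacbbabc'
  #13 SA[13]=0  'bbaaaaaabbacccbacbbabc'
  #14 SA[14]=17  'bbabc'
  #15 SA[15]=8  'bbacccbacbbabc'
  #16 SA[16]=20  'bc'
  #17 SA[17]=21  'c'
  #18 SA[18]=13  'cbacbbabc'
  #19 SA[19]=16  'cbbabc'
  #20 SA[20]=12  'ccbacbbabc'
  #21 SA[21]=11  'cccbacbbabc'

SA = [2, 3, 4, 5, 6, 7, 19, 15, 10, 1, 18, 14, 9, 0, 17, 8, 20, 21, 13, 16, 12, 11]
[i] adj suffixes → lcp
  [1] 2/3 → 5 ('aaaaa')
  [2] 3/4 → 4 ('aaaa')
  [3] 4/5 → 3 ('aaa')
  [4] 5/6 → 2 ('aa')
  [5] 6/7 → 1 ('a')
  [6] 7/19 → 2 ('ab')
  [7] 19/15 → 1 ('a')
  [8] 15/10 → 2 ('ac')
  [9] 10/1 → 0 ('')
  [10] 1/18 → 2 ('ba')
  [11] 18/14 → 2 ('ba')
  [12] 14/9 → 3 ('bac')
  [13] 9/0 → 1 ('b')
  [14] 0/17 → 3 ('bba')
  [15] 17/8 → 3 ('bba')
  [16] 8/20 → 1 ('b')
  [17] 20/21 → 0 ('')
  [18] 21/13 → 1 ('c')
  [19] 13/16 → 2 ('cb')
  [20] 16/12 → 1 ('c')
  [21] 12/11 → 2 ('cc')

n(n+1)/2 = 22·23/2 = 253
Σ LCP = 0 + 5 + 4 + 3 + 2 + 1 + 2 + 1 + 2 + 0 + 2 + 2 + 3 + 1 + 3 + 3 + 1 + 0 + 1 + 2 + 1 + 2 = 41
distinct = 253 − 41 = 212

212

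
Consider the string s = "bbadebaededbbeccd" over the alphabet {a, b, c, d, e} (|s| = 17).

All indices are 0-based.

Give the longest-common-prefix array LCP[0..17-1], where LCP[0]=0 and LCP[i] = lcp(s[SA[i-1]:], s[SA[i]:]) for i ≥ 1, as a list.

[0, 1, 0, 2, 1, 2, 1, 0, 1, 0, 1, 1, 2, 0, 1, 1, 2]

rank | idx | suffix
   0 |   2 | adebaededbbeccd
   1 |   6 | aededbbeccd
   2 |   1 | badebaededbbeccd
   3 |   5 | baededbbeccd
   4 |   0 | bbadebaededbbeccd
   5 |  11 | bbeccd
   6 |  12 | beccd
   7 |  14 | ccd
   8 |  15 | cd
   9 |  16 | d
  10 |  10 | dbbeccd
  11 |   3 | debaededbbeccd
  12 |   8 | dedbbeccd
  13 |   4 | ebaededbbeccd
  14 |  13 | eccd
  15 |   9 | edbbeccd
  16 |   7 | ededbbeccd

SA = [2, 6, 1, 5, 0, 11, 12, 14, 15, 16, 10, 3, 8, 4, 13, 9, 7]
rank  pair      lcp
   1  s[2:],s[6:]  1  'a'
   2  s[6:],s[1:]  0  ''
   3  s[1:],s[5:]  2  'ba'
   4  s[5:],s[0:]  1  'b'
   5  s[0:],s[11:]  2  'bb'
   6  s[11:],s[12:]  1  'b'
   7  s[12:],s[14:]  0  ''
   8  s[14:],s[15:]  1  'c'
   9  s[15:],s[16:]  0  ''
  10  s[16:],s[10:]  1  'd'
  11  s[10:],s[3:]  1  'd'
  12  s[3:],s[8:]  2  'de'
  13  s[8:],s[4:]  0  ''
  14  s[4:],s[13:]  1  'e'
  15  s[13:],s[9:]  1  'e'
  16  s[9:],s[7:]  2  'ed'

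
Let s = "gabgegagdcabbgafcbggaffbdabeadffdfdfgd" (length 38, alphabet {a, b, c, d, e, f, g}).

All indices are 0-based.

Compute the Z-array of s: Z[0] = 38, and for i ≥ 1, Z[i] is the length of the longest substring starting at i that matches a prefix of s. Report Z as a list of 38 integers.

[38, 0, 0, 1, 0, 2, 0, 1, 0, 0, 0, 0, 0, 2, 0, 0, 0, 0, 1, 2, 0, 0, 0, 0, 0, 0, 0, 0, 0, 0, 0, 0, 0, 0, 0, 0, 1, 0]

Z[0]=38
i=1: outside box; Z[1]=0
i=2: outside box; Z[2]=0
i=3: outside box; Z[3]=1 scan→box=[3,4)
i=4: outside box; Z[4]=0
i=5: outside box; Z[5]=2 scan→box=[5,7)
i=6: min(r-i=1, Z[1]=0)=0; Z[6]=0
i=7: outside box; Z[7]=1 scan→box=[7,8)
i=8: outside box; Z[8]=0
i=9: outside box; Z[9]=0
i=10: outside box; Z[10]=0
i=11: outside box; Z[11]=0
i=12: outside box; Z[12]=0
i=13: outside box; Z[13]=2 scan→box=[13,15)
i=14: min(r-i=1, Z[1]=0)=0; Z[14]=0
i=15: outside box; Z[15]=0
i=16: outside box; Z[16]=0
i=17: outside box; Z[17]=0
i=18: outside box; Z[18]=1 scan→box=[18,19)
i=19: outside box; Z[19]=2 scan→box=[19,21)
i=20: min(r-i=1, Z[1]=0)=0; Z[20]=0
i=21: outside box; Z[21]=0
i=22: outside box; Z[22]=0
i=23: outside box; Z[23]=0
i=24: outside box; Z[24]=0
i=25: outside box; Z[25]=0
i=26: outside box; Z[26]=0
i=27: outside box; Z[27]=0
i=28: outside box; Z[28]=0
i=29: outside box; Z[29]=0
i=30: outside box; Z[30]=0
i=31: outside box; Z[31]=0
i=32: outside box; Z[32]=0
i=33: outside box; Z[33]=0
i=34: outside box; Z[34]=0
i=35: outside box; Z[35]=0
i=36: outside box; Z[36]=1 scan→box=[36,37)
i=37: outside box; Z[37]=0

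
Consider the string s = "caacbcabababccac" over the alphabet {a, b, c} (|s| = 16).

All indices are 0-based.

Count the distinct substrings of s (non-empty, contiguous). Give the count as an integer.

113

sorted suffixes:
  #0 SA[0]=1  'aacbcabababccac'
  #1 SA[1]=6  'abababccac'
  #2 SA[2]=8  'ababccac'
  #3 SA[3]=10  'abccac'
  #4 SA[4]=14  'ac'
  #5 SA[5]=2  'acbcabababccac'
  #6 SA[6]=7  'bababccac'
  #7 SA[7]=9  'babccac'
  #8 SA[8]=4  'bcabababccac'
  #9 SA[9]=11  'bccac'
  #10 SA[10]=15  'c'
  #11 SA[11]=0  'caacbcabababccac'
  #12 SA[12]=5  'cabababccac'
  #13 SA[13]=13  'cac'
  #14 SA[14]=3  'cbcabababccac'
  #15 SA[15]=12  'ccac'

SA = [1, 6, 8, 10, 14, 2, 7, 9, 4, 11, 15, 0, 5, 13, 3, 12]
[i] adj suffixes → lcp
  [1] 1/6 → 1 ('a')
  [2] 6/8 → 4 ('abab')
  [3] 8/10 → 2 ('ab')
  [4] 10/14 → 1 ('a')
  [5] 14/2 → 2 ('ac')
  [6] 2/7 → 0 ('')
  [7] 7/9 → 3 ('bab')
  [8] 9/4 → 1 ('b')
  [9] 4/11 → 2 ('bc')
  [10] 11/15 → 0 ('')
  [11] 15/0 → 1 ('c')
  [12] 0/5 → 2 ('ca')
  [13] 5/13 → 2 ('ca')
  [14] 13/3 → 1 ('c')
  [15] 3/12 → 1 ('c')

n(n+1)/2 = 16·17/2 = 136
Σ LCP = 0 + 1 + 4 + 2 + 1 + 2 + 0 + 3 + 1 + 2 + 0 + 1 + 2 + 2 + 1 + 1 = 23
distinct = 136 − 23 = 113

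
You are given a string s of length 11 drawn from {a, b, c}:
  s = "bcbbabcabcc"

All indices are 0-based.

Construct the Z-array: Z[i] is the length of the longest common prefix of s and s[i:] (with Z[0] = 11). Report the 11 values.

Z[0]=11
i=1: fresh scan; Z[1]=0
i=2: fresh scan; Z[2]=1 grow→box=[2,3)
i=3: fresh scan; Z[3]=1 grow→box=[3,4)
i=4: fresh scan; Z[4]=0
i=5: fresh scan; Z[5]=2 grow→box=[5,7)
i=6: min(r-i=1, Z[1]=0)=0; Z[6]=0
i=7: fresh scan; Z[7]=0
i=8: fresh scan; Z[8]=2 grow→box=[8,10)
i=9: min(r-i=1, Z[1]=0)=0; Z[9]=0
i=10: fresh scan; Z[10]=0

[11, 0, 1, 1, 0, 2, 0, 0, 2, 0, 0]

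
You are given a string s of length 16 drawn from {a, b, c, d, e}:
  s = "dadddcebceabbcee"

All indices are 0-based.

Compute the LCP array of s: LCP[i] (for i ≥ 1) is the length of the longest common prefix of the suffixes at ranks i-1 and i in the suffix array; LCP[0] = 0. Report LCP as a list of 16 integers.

[0, 1, 0, 1, 3, 0, 2, 2, 0, 1, 1, 2, 0, 1, 1, 1]

rank→(start, suffix):
  0 → (10, 'abbcee')
  1 → (1, 'adddcebceabbcee')
  2 → (11, 'bbcee')
  3 → (7, 'bceabbcee')
  4 → (12, 'bcee')
  5 → (8, 'ceabbcee')
  6 → (5, 'cebceabbcee')
  7 → (13, 'cee')
  8 → (0, 'dadddcebceabbcee')
  9 → (4, 'dcebceabbcee')
  10 → (3, 'ddcebceabbcee')
  11 → (2, 'dddcebceabbcee')
  12 → (15, 'e')
  13 → (9, 'eabbcee')
  14 → (6, 'ebceabbcee')
  15 → (14, 'ee')

SA = [10, 1, 11, 7, 12, 8, 5, 13, 0, 4, 3, 2, 15, 9, 6, 14]
[i] adj suffixes → lcp
  [1] 10/1 → 1 ('a')
  [2] 1/11 → 0 ('')
  [3] 11/7 → 1 ('b')
  [4] 7/12 → 3 ('bce')
  [5] 12/8 → 0 ('')
  [6] 8/5 → 2 ('ce')
  [7] 5/13 → 2 ('ce')
  [8] 13/0 → 0 ('')
  [9] 0/4 → 1 ('d')
  [10] 4/3 → 1 ('d')
  [11] 3/2 → 2 ('dd')
  [12] 2/15 → 0 ('')
  [13] 15/9 → 1 ('e')
  [14] 9/6 → 1 ('e')
  [15] 6/14 → 1 ('e')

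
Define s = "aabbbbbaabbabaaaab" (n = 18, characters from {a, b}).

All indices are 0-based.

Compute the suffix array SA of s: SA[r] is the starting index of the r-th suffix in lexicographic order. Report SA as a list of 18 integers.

rank | idx | suffix
   0 |  13 | aaaab
   1 |  14 | aaab
   2 |  15 | aab
   3 |   7 | aabbabaaaab
   4 |   0 | aabbbbbaabbabaaaab
   5 |  16 | ab
   6 |  11 | abaaaab
   7 |   8 | abbabaaaab
   8 |   1 | abbbbbaabbabaaaab
   9 |  17 | b
  10 |  12 | baaaab
  11 |   6 | baabbabaaaab
  12 |  10 | babaaaab
  13 |   5 | bbaabbabaaaab
  14 |   9 | bbabaaaab
  15 |   4 | bbbaabbabaaaab
  16 |   3 | bbbbaabbabaaaab
  17 |   2 | bbbbbaabbabaaaab

[13, 14, 15, 7, 0, 16, 11, 8, 1, 17, 12, 6, 10, 5, 9, 4, 3, 2]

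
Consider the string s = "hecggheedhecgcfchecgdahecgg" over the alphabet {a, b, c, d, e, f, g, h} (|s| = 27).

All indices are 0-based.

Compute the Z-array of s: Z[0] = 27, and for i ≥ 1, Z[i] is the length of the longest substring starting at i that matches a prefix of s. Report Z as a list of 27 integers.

[27, 0, 0, 0, 0, 2, 0, 0, 0, 4, 0, 0, 0, 0, 0, 0, 4, 0, 0, 0, 0, 0, 5, 0, 0, 0, 0]

Z[0]=27
i=1: fresh scan; Z[1]=0
i=2: fresh scan; Z[2]=0
i=3: fresh scan; Z[3]=0
i=4: fresh scan; Z[4]=0
i=5: fresh scan; Z[5]=2 grow→box=[5,7)
i=6: min(r-i=1, Z[1]=0)=0; Z[6]=0
i=7: fresh scan; Z[7]=0
i=8: fresh scan; Z[8]=0
i=9: fresh scan; Z[9]=4 grow→box=[9,13)
i=10: min(r-i=3, Z[1]=0)=0; Z[10]=0
i=11: min(r-i=2, Z[2]=0)=0; Z[11]=0
i=12: min(r-i=1, Z[3]=0)=0; Z[12]=0
i=13: fresh scan; Z[13]=0
i=14: fresh scan; Z[14]=0
i=15: fresh scan; Z[15]=0
i=16: fresh scan; Z[16]=4 grow→box=[16,20)
i=17: min(r-i=3, Z[1]=0)=0; Z[17]=0
i=18: min(r-i=2, Z[2]=0)=0; Z[18]=0
i=19: min(r-i=1, Z[3]=0)=0; Z[19]=0
i=20: fresh scan; Z[20]=0
i=21: fresh scan; Z[21]=0
i=22: fresh scan; Z[22]=5 grow→box=[22,27)
i=23: min(r-i=4, Z[1]=0)=0; Z[23]=0
i=24: min(r-i=3, Z[2]=0)=0; Z[24]=0
i=25: min(r-i=2, Z[3]=0)=0; Z[25]=0
i=26: min(r-i=1, Z[4]=0)=0; Z[26]=0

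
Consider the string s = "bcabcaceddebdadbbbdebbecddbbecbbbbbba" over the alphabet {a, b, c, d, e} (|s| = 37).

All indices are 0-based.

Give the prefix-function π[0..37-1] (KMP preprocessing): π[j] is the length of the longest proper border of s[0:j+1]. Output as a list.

π[0] = 0
j=1 s[j]='c': π[1]=0 (border '')
j=2 s[j]='a': π[2]=0 (border '')
j=3 s[j]='b': π[3]=1 (border 'b')
j=4 s[j]='c': π[4]=2 (border 'bc')
j=5 s[j]='a': π[5]=3 (border 'bca')
j=6 s[j]='c': k: 3→0; π[6]=0 (border '')
j=7 s[j]='e': π[7]=0 (border '')
j=8 s[j]='d': π[8]=0 (border '')
j=9 s[j]='d': π[9]=0 (border '')
j=10 s[j]='e': π[10]=0 (border '')
j=11 s[j]='b': π[11]=1 (border 'b')
j=12 s[j]='d': k: 1→0; π[12]=0 (border '')
j=13 s[j]='a': π[13]=0 (border '')
j=14 s[j]='d': π[14]=0 (border '')
j=15 s[j]='b': π[15]=1 (border 'b')
j=16 s[j]='b': k: 1→0; π[16]=1 (border 'b')
j=17 s[j]='b': k: 1→0; π[17]=1 (border 'b')
j=18 s[j]='d': k: 1→0; π[18]=0 (border '')
j=19 s[j]='e': π[19]=0 (border '')
j=20 s[j]='b': π[20]=1 (border 'b')
j=21 s[j]='b': k: 1→0; π[21]=1 (border 'b')
j=22 s[j]='e': k: 1→0; π[22]=0 (border '')
j=23 s[j]='c': π[23]=0 (border '')
j=24 s[j]='d': π[24]=0 (border '')
j=25 s[j]='d': π[25]=0 (border '')
j=26 s[j]='b': π[26]=1 (border 'b')
j=27 s[j]='b': k: 1→0; π[27]=1 (border 'b')
j=28 s[j]='e': k: 1→0; π[28]=0 (border '')
j=29 s[j]='c': π[29]=0 (border '')
j=30 s[j]='b': π[30]=1 (border 'b')
j=31 s[j]='b': k: 1→0; π[31]=1 (border 'b')
j=32 s[j]='b': k: 1→0; π[32]=1 (border 'b')
j=33 s[j]='b': k: 1→0; π[33]=1 (border 'b')
j=34 s[j]='b': k: 1→0; π[34]=1 (border 'b')
j=35 s[j]='b': k: 1→0; π[35]=1 (border 'b')
j=36 s[j]='a': k: 1→0; π[36]=0 (border '')

[0, 0, 0, 1, 2, 3, 0, 0, 0, 0, 0, 1, 0, 0, 0, 1, 1, 1, 0, 0, 1, 1, 0, 0, 0, 0, 1, 1, 0, 0, 1, 1, 1, 1, 1, 1, 0]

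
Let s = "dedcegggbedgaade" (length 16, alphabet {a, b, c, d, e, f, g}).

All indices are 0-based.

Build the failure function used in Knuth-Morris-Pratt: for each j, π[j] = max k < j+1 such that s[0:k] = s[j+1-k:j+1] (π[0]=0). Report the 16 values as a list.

π[0] = 0
j=1 s[j]='e': π[1]=0 (border '')
j=2 s[j]='d': π[2]=1 (border 'd')
j=3 s[j]='c': k: 1→0; π[3]=0 (border '')
j=4 s[j]='e': π[4]=0 (border '')
j=5 s[j]='g': π[5]=0 (border '')
j=6 s[j]='g': π[6]=0 (border '')
j=7 s[j]='g': π[7]=0 (border '')
j=8 s[j]='b': π[8]=0 (border '')
j=9 s[j]='e': π[9]=0 (border '')
j=10 s[j]='d': π[10]=1 (border 'd')
j=11 s[j]='g': k: 1→0; π[11]=0 (border '')
j=12 s[j]='a': π[12]=0 (border '')
j=13 s[j]='a': π[13]=0 (border '')
j=14 s[j]='d': π[14]=1 (border 'd')
j=15 s[j]='e': π[15]=2 (border 'de')

[0, 0, 1, 0, 0, 0, 0, 0, 0, 0, 1, 0, 0, 0, 1, 2]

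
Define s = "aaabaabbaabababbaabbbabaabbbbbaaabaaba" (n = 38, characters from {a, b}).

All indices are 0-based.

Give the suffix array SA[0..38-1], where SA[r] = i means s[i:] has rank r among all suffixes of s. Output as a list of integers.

rank→(start, suffix):
  0 → (37, 'a')
  1 → (30, 'aaabaaba')
  2 → (0, 'aaabaabbaabababbaabbbabaabbbbbaaabaaba')
  3 → (34, 'aaba')
  4 → (31, 'aabaaba')
  5 → (1, 'aabaabbaabababbaabbbabaabbbbbaaabaaba')
  6 → (8, 'aabababbaabbbabaabbbbbaaabaaba')
  7 → (4, 'aabbaabababbaabbbabaabbbbbaaabaaba')
  8 → (16, 'aabbbabaabbbbbaaabaaba')
  9 → (23, 'aabbbbbaaabaaba')
  10 → (35, 'aba')
  11 → (32, 'abaaba')
  12 → (2, 'abaabbaabababbaabbbabaabbbbbaaabaaba')
  13 → (21, 'abaabbbbbaaabaaba')
  14 → (9, 'abababbaabbbabaabbbbbaaabaaba')
  15 → (11, 'ababbaabbbabaabbbbbaaabaaba')
  16 → (5, 'abbaabababbaabbbabaabbbbbaaabaaba')
  17 → (13, 'abbaabbbabaabbbbbaaabaaba')
  18 → (17, 'abbbabaabbbbbaaabaaba')
  19 → (24, 'abbbbbaaabaaba')
  20 → (36, 'ba')
  21 → (29, 'baaabaaba')
  22 → (33, 'baaba')
  23 → (7, 'baabababbaabbbabaabbbbbaaabaaba')
  24 → (3, 'baabbaabababbaabbbabaabbbbbaaabaaba')
  25 → (15, 'baabbbabaabbbbbaaabaaba')
  26 → (22, 'baabbbbbaaabaaba')
  27 → (20, 'babaabbbbbaaabaaba')
  28 → (10, 'bababbaabbbabaabbbbbaaabaaba')
  29 → (12, 'babbaabbbabaabbbbbaaabaaba')
  30 → (28, 'bbaaabaaba')
  31 → (6, 'bbaabababbaabbbabaabbbbbaaabaaba')
  32 → (14, 'bbaabbbabaabbbbbaaabaaba')
  33 → (19, 'bbabaabbbbbaaabaaba')
  34 → (27, 'bbbaaabaaba')
  35 → (18, 'bbbabaabbbbbaaabaaba')
  36 → (26, 'bbbbaaabaaba')
  37 → (25, 'bbbbbaaabaaba')

[37, 30, 0, 34, 31, 1, 8, 4, 16, 23, 35, 32, 2, 21, 9, 11, 5, 13, 17, 24, 36, 29, 33, 7, 3, 15, 22, 20, 10, 12, 28, 6, 14, 19, 27, 18, 26, 25]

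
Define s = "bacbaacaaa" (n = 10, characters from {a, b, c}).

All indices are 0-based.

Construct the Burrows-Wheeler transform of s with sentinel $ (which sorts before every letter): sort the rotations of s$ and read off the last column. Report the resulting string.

rank  rotation     last
    0  $bacbaacaaa  a
    1  a$bacbaacaa  a
    2  aa$bacbaaca  a
    3  aaa$bacbaac  c
    4  aacaaa$bacb  b
    5  acaaa$bacba  a
    6  acbaacaaa$b  b
    7  baacaaa$bac  c
    8  bacbaacaaa$  $
    9  caaa$bacbaa  a
   10  cbaacaaa$ba  a

aaacbabc$aa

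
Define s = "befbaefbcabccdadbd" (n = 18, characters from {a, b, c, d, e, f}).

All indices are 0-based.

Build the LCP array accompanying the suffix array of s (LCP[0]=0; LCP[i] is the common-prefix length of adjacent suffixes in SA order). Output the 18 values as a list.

rank→(start, suffix):
  0 → (9, 'abccdadbd')
  1 → (14, 'adbd')
  2 → (4, 'aefbcabccdadbd')
  3 → (3, 'baefbcabccdadbd')
  4 → (7, 'bcabccdadbd')
  5 → (10, 'bccdadbd')
  6 → (16, 'bd')
  7 → (0, 'befbaefbcabccdadbd')
  8 → (8, 'cabccdadbd')
  9 → (11, 'ccdadbd')
  10 → (12, 'cdadbd')
  11 → (17, 'd')
  12 → (13, 'dadbd')
  13 → (15, 'dbd')
  14 → (1, 'efbaefbcabccdadbd')
  15 → (5, 'efbcabccdadbd')
  16 → (2, 'fbaefbcabccdadbd')
  17 → (6, 'fbcabccdadbd')

SA = [9, 14, 4, 3, 7, 10, 16, 0, 8, 11, 12, 17, 13, 15, 1, 5, 2, 6]
[i] adj suffixes → lcp
  [1] 9/14 → 1 ('a')
  [2] 14/4 → 1 ('a')
  [3] 4/3 → 0 ('')
  [4] 3/7 → 1 ('b')
  [5] 7/10 → 2 ('bc')
  [6] 10/16 → 1 ('b')
  [7] 16/0 → 1 ('b')
  [8] 0/8 → 0 ('')
  [9] 8/11 → 1 ('c')
  [10] 11/12 → 1 ('c')
  [11] 12/17 → 0 ('')
  [12] 17/13 → 1 ('d')
  [13] 13/15 → 1 ('d')
  [14] 15/1 → 0 ('')
  [15] 1/5 → 3 ('efb')
  [16] 5/2 → 0 ('')
  [17] 2/6 → 2 ('fb')

[0, 1, 1, 0, 1, 2, 1, 1, 0, 1, 1, 0, 1, 1, 0, 3, 0, 2]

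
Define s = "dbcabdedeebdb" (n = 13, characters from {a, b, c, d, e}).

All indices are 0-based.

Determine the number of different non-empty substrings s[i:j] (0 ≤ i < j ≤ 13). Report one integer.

80

sorted suffixes:
  #0 SA[0]=3  'abdedeebdb'
  #1 SA[1]=12  'b'
  #2 SA[2]=1  'bcabdedeebdb'
  #3 SA[3]=10  'bdb'
  #4 SA[4]=4  'bdedeebdb'
  #5 SA[5]=2  'cabdedeebdb'
  #6 SA[6]=11  'db'
  #7 SA[7]=0  'dbcabdedeebdb'
  #8 SA[8]=5  'dedeebdb'
  #9 SA[9]=7  'deebdb'
  #10 SA[10]=9  'ebdb'
  #11 SA[11]=6  'edeebdb'
  #12 SA[12]=8  'eebdb'

SA = [3, 12, 1, 10, 4, 2, 11, 0, 5, 7, 9, 6, 8]
i: (SA[i-1],SA[i]) lcp shared
  1: (3,12) 0 ''
  2: (12,1) 1 'b'
  3: (1,10) 1 'b'
  4: (10,4) 2 'bd'
  5: (4,2) 0 ''
  6: (2,11) 0 ''
  7: (11,0) 2 'db'
  8: (0,5) 1 'd'
  9: (5,7) 2 'de'
  10: (7,9) 0 ''
  11: (9,6) 1 'e'
  12: (6,8) 1 'e'

n(n+1)/2 = 13·14/2 = 91
Σ LCP = 0 + 0 + 1 + 1 + 2 + 0 + 0 + 2 + 1 + 2 + 0 + 1 + 1 = 11
distinct = 91 − 11 = 80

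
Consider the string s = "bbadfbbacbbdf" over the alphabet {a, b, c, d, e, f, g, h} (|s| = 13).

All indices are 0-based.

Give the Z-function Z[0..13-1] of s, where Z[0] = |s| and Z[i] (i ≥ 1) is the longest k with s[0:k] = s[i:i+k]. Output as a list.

Z[0]=13
i=1: i≥r, start 0; Z[1]=1 extend→box=[1,2)
i=2: i≥r, start 0; Z[2]=0
i=3: i≥r, start 0; Z[3]=0
i=4: i≥r, start 0; Z[4]=0
i=5: i≥r, start 0; Z[5]=3 extend→box=[5,8)
i=6: min(r-i=2, Z[1]=1)=1; Z[6]=1
i=7: min(r-i=1, Z[2]=0)=0; Z[7]=0
i=8: i≥r, start 0; Z[8]=0
i=9: i≥r, start 0; Z[9]=2 extend→box=[9,11)
i=10: min(r-i=1, Z[1]=1)=1; Z[10]=1
i=11: i≥r, start 0; Z[11]=0
i=12: i≥r, start 0; Z[12]=0

[13, 1, 0, 0, 0, 3, 1, 0, 0, 2, 1, 0, 0]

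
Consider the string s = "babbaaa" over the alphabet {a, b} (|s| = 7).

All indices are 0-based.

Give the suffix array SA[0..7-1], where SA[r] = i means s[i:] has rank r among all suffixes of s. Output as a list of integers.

sorted suffixes:
  #0 SA[0]=6  'a'
  #1 SA[1]=5  'aa'
  #2 SA[2]=4  'aaa'
  #3 SA[3]=1  'abbaaa'
  #4 SA[4]=3  'baaa'
  #5 SA[5]=0  'babbaaa'
  #6 SA[6]=2  'bbaaa'

[6, 5, 4, 1, 3, 0, 2]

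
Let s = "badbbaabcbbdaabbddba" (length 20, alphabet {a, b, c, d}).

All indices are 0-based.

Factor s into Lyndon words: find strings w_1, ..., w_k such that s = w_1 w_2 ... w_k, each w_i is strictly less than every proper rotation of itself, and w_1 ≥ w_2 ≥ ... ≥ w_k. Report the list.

emit factor 1: 'b' (i=0, period=1)
emit factor 2: 'adbb' (i=1, period=4)
emit factor 3: 'aabcbbd' (i=5, period=7)
emit factor 4: 'aabbddb' (i=12, period=7)
emit factor 5: 'a' (i=19, period=1)

["b", "adbb", "aabcbbd", "aabbddb", "a"]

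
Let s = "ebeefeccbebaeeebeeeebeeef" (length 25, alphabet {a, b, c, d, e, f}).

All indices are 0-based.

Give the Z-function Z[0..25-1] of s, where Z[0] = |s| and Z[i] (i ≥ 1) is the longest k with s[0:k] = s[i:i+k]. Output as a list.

Z[0]=25
i=1: i≥r, start 0; Z[1]=0
i=2: i≥r, start 0; Z[2]=1 extend→box=[2,3)
i=3: i≥r, start 0; Z[3]=1 extend→box=[3,4)
i=4: i≥r, start 0; Z[4]=0
i=5: i≥r, start 0; Z[5]=1 extend→box=[5,6)
i=6: i≥r, start 0; Z[6]=0
i=7: i≥r, start 0; Z[7]=0
i=8: i≥r, start 0; Z[8]=0
i=9: i≥r, start 0; Z[9]=2 extend→box=[9,11)
i=10: min(r-i=1, Z[1]=0)=0; Z[10]=0
i=11: i≥r, start 0; Z[11]=0
i=12: i≥r, start 0; Z[12]=1 extend→box=[12,13)
i=13: i≥r, start 0; Z[13]=1 extend→box=[13,14)
i=14: i≥r, start 0; Z[14]=4 extend→box=[14,18)
i=15: min(r-i=3, Z[1]=0)=0; Z[15]=0
i=16: min(r-i=2, Z[2]=1)=1; Z[16]=1
i=17: min(r-i=1, Z[3]=1)=1; Z[17]=1
i=18: i≥r, start 0; Z[18]=1 extend→box=[18,19)
i=19: i≥r, start 0; Z[19]=4 extend→box=[19,23)
i=20: min(r-i=3, Z[1]=0)=0; Z[20]=0
i=21: min(r-i=2, Z[2]=1)=1; Z[21]=1
i=22: min(r-i=1, Z[3]=1)=1; Z[22]=1
i=23: i≥r, start 0; Z[23]=1 extend→box=[23,24)
i=24: i≥r, start 0; Z[24]=0

[25, 0, 1, 1, 0, 1, 0, 0, 0, 2, 0, 0, 1, 1, 4, 0, 1, 1, 1, 4, 0, 1, 1, 1, 0]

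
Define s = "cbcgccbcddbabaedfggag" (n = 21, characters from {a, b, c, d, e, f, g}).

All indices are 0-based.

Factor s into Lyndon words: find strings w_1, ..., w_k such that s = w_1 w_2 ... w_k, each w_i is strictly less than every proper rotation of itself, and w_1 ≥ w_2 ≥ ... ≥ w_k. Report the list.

["c", "bcgcc", "bcdd", "b", "abaedfggag"]

emit factor 1: 'c' (i=0, period=1)
emit factor 2: 'bcgcc' (i=1, period=5)
emit factor 3: 'bcdd' (i=6, period=4)
emit factor 4: 'b' (i=10, period=1)
emit factor 5: 'abaedfggag' (i=11, period=10)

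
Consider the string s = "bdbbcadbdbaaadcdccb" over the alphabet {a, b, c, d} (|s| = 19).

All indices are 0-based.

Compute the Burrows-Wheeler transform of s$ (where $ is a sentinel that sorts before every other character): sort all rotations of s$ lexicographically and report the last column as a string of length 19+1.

rank  rotation              last
    0  $bdbbcadbdbaaadcdccb  b
    1  aaadcdccb$bdbbcadbdb  b
    2  aadcdccb$bdbbcadbdba  a
    3  adbdbaaadcdccb$bdbbc  c
    4  adcdccb$bdbbcadbdbaa  a
    5  b$bdbbcadbdbaaadcdcc  c
    6  baaadcdccb$bdbbcadbd  d
    7  bbcadbdbaaadcdccb$bd  d
    8  bcadbdbaaadcdccb$bdb  b
    9  bdbaaadcdccb$bdbbcad  d
   10  bdbbcadbdbaaadcdccb$  $
   11  cadbdbaaadcdccb$bdbb  b
   12  cb$bdbbcadbdbaaadcdc  c
   13  ccb$bdbbcadbdbaaadcd  d
   14  cdccb$bdbbcadbdbaaad  d
   15  dbaaadcdccb$bdbbcadb  b
   16  dbbcadbdbaaadcdccb$b  b
   17  dbdbaaadcdccb$bdbbca  a
   18  dccb$bdbbcadbdbaaadc  c
   19  dcdccb$bdbbcadbdbaaa  a

bbacacddbd$bcddbbaca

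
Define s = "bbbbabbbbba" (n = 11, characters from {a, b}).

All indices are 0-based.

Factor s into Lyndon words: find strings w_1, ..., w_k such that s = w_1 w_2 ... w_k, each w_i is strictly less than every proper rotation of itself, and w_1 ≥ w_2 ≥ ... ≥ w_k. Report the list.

emit factor 1: 'b' (i=0, period=1)
emit factor 2: 'b' (i=1, period=1)
emit factor 3: 'b' (i=2, period=1)
emit factor 4: 'b' (i=3, period=1)
emit factor 5: 'abbbbb' (i=4, period=6)
emit factor 6: 'a' (i=10, period=1)

["b", "b", "b", "b", "abbbbb", "a"]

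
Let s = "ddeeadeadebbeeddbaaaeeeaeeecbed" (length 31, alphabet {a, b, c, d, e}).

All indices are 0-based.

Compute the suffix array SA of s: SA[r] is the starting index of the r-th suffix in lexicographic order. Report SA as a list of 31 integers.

rank→(start, suffix):
  0 → (17, 'aaaeeeaeeecbed')
  1 → (18, 'aaeeeaeeecbed')
  2 → (4, 'adeadebbeeddbaaaeeeaeeecbed')
  3 → (7, 'adebbeeddbaaaeeeaeeecbed')
  4 → (19, 'aeeeaeeecbed')
  5 → (23, 'aeeecbed')
  6 → (16, 'baaaeeeaeeecbed')
  7 → (10, 'bbeeddbaaaeeeaeeecbed')
  8 → (28, 'bed')
  9 → (11, 'beeddbaaaeeeaeeecbed')
  10 → (27, 'cbed')
  11 → (30, 'd')
  12 → (15, 'dbaaaeeeaeeecbed')
  13 → (14, 'ddbaaaeeeaeeecbed')
  14 → (0, 'ddeeadeadebbeeddbaaaeeeaeeecbed')
  15 → (5, 'deadebbeeddbaaaeeeaeeecbed')
  16 → (8, 'debbeeddbaaaeeeaeeecbed')
  17 → (1, 'deeadeadebbeeddbaaaeeeaeeecbed')
  18 → (3, 'eadeadebbeeddbaaaeeeaeeecbed')
  19 → (6, 'eadebbeeddbaaaeeeaeeecbed')
  20 → (22, 'eaeeecbed')
  21 → (9, 'ebbeeddbaaaeeeaeeecbed')
  22 → (26, 'ecbed')
  23 → (29, 'ed')
  24 → (13, 'eddbaaaeeeaeeecbed')
  25 → (2, 'eeadeadebbeeddbaaaeeeaeeecbed')
  26 → (21, 'eeaeeecbed')
  27 → (25, 'eecbed')
  28 → (12, 'eeddbaaaeeeaeeecbed')
  29 → (20, 'eeeaeeecbed')
  30 → (24, 'eeecbed')

[17, 18, 4, 7, 19, 23, 16, 10, 28, 11, 27, 30, 15, 14, 0, 5, 8, 1, 3, 6, 22, 9, 26, 29, 13, 2, 21, 25, 12, 20, 24]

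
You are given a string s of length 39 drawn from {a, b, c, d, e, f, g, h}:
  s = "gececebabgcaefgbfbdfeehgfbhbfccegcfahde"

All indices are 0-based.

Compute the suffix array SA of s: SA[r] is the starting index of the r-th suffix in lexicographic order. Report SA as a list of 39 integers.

[7, 11, 35, 6, 17, 15, 27, 8, 25, 10, 29, 4, 2, 30, 33, 37, 18, 38, 5, 3, 1, 20, 12, 31, 21, 34, 16, 24, 28, 19, 13, 14, 9, 32, 0, 23, 26, 36, 22]

rank | idx | suffix
   0 |   7 | abgcaefgbfbdfeehgfbhbfccegcfahde
   1 |  11 | aefgbfbdfeehgfbhbfccegcfahde
   2 |  35 | ahde
   3 |   6 | babgcaefgbfbdfeehgfbhbfccegcfahde
   4 |  17 | bdfeehgfbhbfccegcfahde
   5 |  15 | bfbdfeehgfbhbfccegcfahde
   6 |  27 | bfccegcfahde
   7 |   8 | bgcaefgbfbdfeehgfbhbfccegcfahde
   8 |  25 | bhbfccegcfahde
   9 |  10 | caefgbfbdfeehgfbhbfccegcfahde
  10 |  29 | ccegcfahde
  11 |   4 | cebabgcaefgbfbdfeehgfbhbfccegcfahde
  12 |   2 | cecebabgcaefgbfbdfeehgfbhbfccegcfahde
  13 |  30 | cegcfahde
  14 |  33 | cfahde
  15 |  37 | de
  16 |  18 | dfeehgfbhbfccegcfahde
  17 |  38 | e
  18 |   5 | ebabgcaefgbfbdfeehgfbhbfccegcfahde
  19 |   3 | ecebabgcaefgbfbdfeehgfbhbfccegcfahde
  20 |   1 | ececebabgcaefgbfbdfeehgfbhbfccegcfahde
  21 |  20 | eehgfbhbfccegcfahde
  22 |  12 | efgbfbdfeehgfbhbfccegcfahde
  23 |  31 | egcfahde
  24 |  21 | ehgfbhbfccegcfahde
  25 |  34 | fahde
  26 |  16 | fbdfeehgfbhbfccegcfahde
  27 |  24 | fbhbfccegcfahde
  28 |  28 | fccegcfahde
  29 |  19 | feehgfbhbfccegcfahde
  30 |  13 | fgbfbdfeehgfbhbfccegcfahde
  31 |  14 | gbfbdfeehgfbhbfccegcfahde
  32 |   9 | gcaefgbfbdfeehgfbhbfccegcfahde
  33 |  32 | gcfahde
  34 |   0 | gececebabgcaefgbfbdfeehgfbhbfccegcfahde
  35 |  23 | gfbhbfccegcfahde
  36 |  26 | hbfccegcfahde
  37 |  36 | hde
  38 |  22 | hgfbhbfccegcfahde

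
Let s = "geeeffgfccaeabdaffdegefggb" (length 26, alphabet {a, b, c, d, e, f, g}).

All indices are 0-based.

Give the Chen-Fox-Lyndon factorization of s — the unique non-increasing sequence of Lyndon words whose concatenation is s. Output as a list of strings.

["g", "eeeffgf", "c", "c", "ae", "abdaffdegefggb"]

emit factor 1: 'g' (i=0, period=1)
emit factor 2: 'eeeffgf' (i=1, period=7)
emit factor 3: 'c' (i=8, period=1)
emit factor 4: 'c' (i=9, period=1)
emit factor 5: 'ae' (i=10, period=2)
emit factor 6: 'abdaffdegefggb' (i=12, period=14)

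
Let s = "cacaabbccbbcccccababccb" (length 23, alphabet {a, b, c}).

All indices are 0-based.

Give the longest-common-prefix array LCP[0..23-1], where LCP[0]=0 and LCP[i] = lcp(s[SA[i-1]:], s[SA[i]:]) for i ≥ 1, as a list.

[0, 1, 2, 2, 1, 0, 1, 1, 4, 1, 4, 3, 0, 2, 2, 1, 2, 1, 2, 3, 2, 3, 4]

rank | idx | suffix
   0 |   3 | aabbccbbcccccababccb
   1 |  16 | ababccb
   2 |   4 | abbccbbcccccababccb
   3 |  18 | abccb
   4 |   1 | acaabbccbbcccccababccb
   5 |  22 | b
   6 |  17 | babccb
   7 |   5 | bbccbbcccccababccb
   8 |   9 | bbcccccababccb
   9 |  19 | bccb
  10 |   6 | bccbbcccccababccb
  11 |  10 | bcccccababccb
  12 |   2 | caabbccbbcccccababccb
  13 |  15 | cababccb
  14 |   0 | cacaabbccbbcccccababccb
  15 |  21 | cb
  16 |   8 | cbbcccccababccb
  17 |  14 | ccababccb
  18 |  20 | ccb
  19 |   7 | ccbbcccccababccb
  20 |  13 | cccababccb
  21 |  12 | ccccababccb
  22 |  11 | cccccababccb

SA = [3, 16, 4, 18, 1, 22, 17, 5, 9, 19, 6, 10, 2, 15, 0, 21, 8, 14, 20, 7, 13, 12, 11]
[i] adj suffixes → lcp
  [1] 3/16 → 1 ('a')
  [2] 16/4 → 2 ('ab')
  [3] 4/18 → 2 ('ab')
  [4] 18/1 → 1 ('a')
  [5] 1/22 → 0 ('')
  [6] 22/17 → 1 ('b')
  [7] 17/5 → 1 ('b')
  [8] 5/9 → 4 ('bbcc')
  [9] 9/19 → 1 ('b')
  [10] 19/6 → 4 ('bccb')
  [11] 6/10 → 3 ('bcc')
  [12] 10/2 → 0 ('')
  [13] 2/15 → 2 ('ca')
  [14] 15/0 → 2 ('ca')
  [15] 0/21 → 1 ('c')
  [16] 21/8 → 2 ('cb')
  [17] 8/14 → 1 ('c')
  [18] 14/20 → 2 ('cc')
  [19] 20/7 → 3 ('ccb')
  [20] 7/13 → 2 ('cc')
  [21] 13/12 → 3 ('ccc')
  [22] 12/11 → 4 ('cccc')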